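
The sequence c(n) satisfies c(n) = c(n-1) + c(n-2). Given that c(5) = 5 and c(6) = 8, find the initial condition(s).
Work backwards using c(k) = c(k+2) - c(k+1):
c(4) = c(6) - c(5) = 8 - 5 = 3
c(3) = c(5) - c(4) = 5 - 3 = 2
c(2) = c(4) - c(3) = 3 - 2 = 1
c(1) = c(3) - c(2) = 2 - 1 = 1
c(0) = c(2) - c(1) = 1 - 1 = 0

c(0) = 0, c(1) = 1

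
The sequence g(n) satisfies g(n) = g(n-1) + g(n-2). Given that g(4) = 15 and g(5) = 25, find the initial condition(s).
Work backwards using g(k) = g(k+2) - g(k+1):
g(3) = g(5) - g(4) = 25 - 15 = 10
g(2) = g(4) - g(3) = 15 - 10 = 5
g(1) = g(3) - g(2) = 10 - 5 = 5
g(0) = g(2) - g(1) = 5 - 5 = 0

g(0) = 0, g(1) = 5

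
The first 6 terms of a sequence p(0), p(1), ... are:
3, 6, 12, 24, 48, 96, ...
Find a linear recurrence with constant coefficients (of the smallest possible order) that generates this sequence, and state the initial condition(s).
Look for the lowest-order linear relation among consecutive terms.
Observation: each term is 2× the previous.
Check at n=2: 2·6 = 12. ✓

p(n) = 2 × p(n-1), p(0) = 3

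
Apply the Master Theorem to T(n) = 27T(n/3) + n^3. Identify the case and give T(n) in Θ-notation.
Master Theorem template: T(n) = a·T(n/b) + f(n).
Here: a=27, b=3, f(n)=n^3
Compute log_b(a) = log_3(27) = 3.
f(n) = n^3 = Θ(n^3). Case 2: T(n) = Θ(n^3 log n).

Case 2: T(n) = Θ(n^3 log n)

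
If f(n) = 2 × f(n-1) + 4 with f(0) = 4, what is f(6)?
Computing step by step:
f(0) = 4
f(1) = 2 × 4 + 4 = 12
f(2) = 2 × 12 + 4 = 28
f(3) = 2 × 28 + 4 = 60
f(4) = 2 × 60 + 4 = 124
f(5) = 2 × 124 + 4 = 252
f(6) = 2 × 252 + 4 = 508

508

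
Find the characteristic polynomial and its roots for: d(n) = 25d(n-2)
Substitute d(n) = rⁿ and divide through by rⁿ⁻²: r² - 25 = 0
Factor: (r - 5)(r + 5) = 0, so r = 5, -5.
General solution: d(n) = A·5ⁿ + B·(-5)ⁿ

Characteristic: r² - 25 = 0, Roots: r = 5, -5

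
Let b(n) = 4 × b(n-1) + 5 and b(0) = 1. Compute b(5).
Computing step by step:
b(0) = 1
b(1) = 4 × 1 + 5 = 9
b(2) = 4 × 9 + 5 = 41
b(3) = 4 × 41 + 5 = 169
b(4) = 4 × 169 + 5 = 681
b(5) = 4 × 681 + 5 = 2729

2729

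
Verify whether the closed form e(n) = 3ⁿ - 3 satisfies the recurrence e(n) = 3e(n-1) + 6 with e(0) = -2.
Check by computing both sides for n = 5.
From the recurrence with e(0) = -2:
  e(0) = -2, e(1) = 0, e(2) = 6, e(3) = 24, e(4) = 78, e(5) = 240
  so the recurrence gives e(5) = 240.
From the proposed closed form e(n) = 3ⁿ - 3:
  e(5) = 240.
Both sides give 240 at n = 5, and the initial condition(s) match, so the closed form is consistent.

Yes, the closed form is correct.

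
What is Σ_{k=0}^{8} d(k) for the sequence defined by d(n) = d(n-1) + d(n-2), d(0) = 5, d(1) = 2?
Computing the sequence terms: 5, 2, 7, 9, 16, 25, 41, 66, 107
Adding these values together:

278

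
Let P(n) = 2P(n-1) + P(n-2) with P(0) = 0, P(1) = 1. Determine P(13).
Computing the sequence terms:
0, 1, 2, 5, 12, 29, 70, 169, 408, 985, 2378, 5741, 13860, 33461

33461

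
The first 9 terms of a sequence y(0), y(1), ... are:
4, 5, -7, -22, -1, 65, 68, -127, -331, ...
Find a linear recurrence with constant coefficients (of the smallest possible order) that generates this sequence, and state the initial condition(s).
Look for the lowest-order linear relation among consecutive terms.
Observation: y(n) - 1·y(n-1) - (-3)·y(n-2) = 0 holds for the shown terms, and no order-1 relation y(n) = α·y(n-1) + β fits.
Check at n=3: 1·-7 + (-3)·5 = -22. ✓

y(n) = y(n-1) - 3y(n-2), y(0) = 4, y(1) = 5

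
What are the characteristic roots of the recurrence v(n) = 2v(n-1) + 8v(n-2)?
Substitute v(n) = rⁿ and divide through by rⁿ⁻²: r² - 2r - 8 = 0
Factor: (r - 4)(r + 2) = 0, so r = 4, -2.
General solution: v(n) = A·4ⁿ + B·(-2)ⁿ

Characteristic: r² - 2r - 8 = 0, Roots: r = 4, -2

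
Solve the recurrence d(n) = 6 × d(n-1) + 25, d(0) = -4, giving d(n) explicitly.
Recurrence: d(n) = 6 × d(n-1) + 25, initial: d(0) = -4.
Try d(n) = A·6ⁿ + C. Substituting: A·6ⁿ + C = 6(A·6ⁿ⁻¹ + C) + 25 = A·6ⁿ + 6C + 25, so C = 6C + 25, giving C = -5. Then d(0) = A - 5 = -4 gives A = 1.

d(n) = 6ⁿ - 5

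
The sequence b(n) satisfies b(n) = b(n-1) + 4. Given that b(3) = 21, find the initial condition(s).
b(3) = b(0) + 3·4, so b(0) = 21 - 12 = 9.

b(0) = 9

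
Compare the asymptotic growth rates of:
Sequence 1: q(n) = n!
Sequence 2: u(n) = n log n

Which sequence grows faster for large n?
Comparing growth rates:
Growth-rate hierarchy: log n ≺ any polynomial ≺ any exponential cⁿ (c>1) ≺ n! ≺ nⁿ.
factorial dominates polynomial degree 1 (with log factor) asymptotically.

q(n) grows faster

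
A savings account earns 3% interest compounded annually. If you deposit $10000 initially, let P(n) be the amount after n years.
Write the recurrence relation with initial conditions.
Each year the balance grows by 3%, i.e. is multiplied by 1 + 3/100 = 1.03, so P(n) = 1.03 × P(n-1). The initial deposit gives P(0) = 10000.
Unrolling gives the closed form P(n) = 10000 × (1.03)ⁿ.

P(n) = 1.03 × P(n-1), P(0) = 10000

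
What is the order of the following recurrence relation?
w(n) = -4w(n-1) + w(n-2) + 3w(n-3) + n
The order is the largest lag k for which w(n-k) appears. Here the deepest term is w(n-3) (the n term is non-homogeneous and does not affect the order), so the order is 3.

Order 3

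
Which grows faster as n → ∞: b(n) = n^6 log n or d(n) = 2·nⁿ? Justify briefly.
Comparing growth rates:
Growth-rate hierarchy: log n ≺ any polynomial ≺ any exponential cⁿ (c>1) ≺ n! ≺ nⁿ.
super-exponential nⁿ dominates polynomial degree 6 (with log factor) asymptotically.

d(n) grows faster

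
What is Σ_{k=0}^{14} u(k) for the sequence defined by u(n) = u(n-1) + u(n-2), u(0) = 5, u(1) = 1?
Computing the sequence terms: 5, 1, 6, 7, 13, 20, 33, 53, 86, 139, 225, 364, 589, 953, 1542
Adding these values together:

4036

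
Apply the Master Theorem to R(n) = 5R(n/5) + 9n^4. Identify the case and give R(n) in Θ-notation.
Master Theorem template: R(n) = a·R(n/b) + f(n).
Here: a=5, b=5, f(n)=9n^4
Compute log_b(a) = log_5(5) = 1.
f(n) = 9n^4 = Ω(n^(1+ε)) with ε = 3, and the regularity condition holds (a·f(n/b) = (a/b^4)·f(n) with a/b^4 = 5^-3 < 1). Case 3: R(n) = Θ(f(n)) = Θ(n^4).

Case 3: R(n) = Θ(n^4)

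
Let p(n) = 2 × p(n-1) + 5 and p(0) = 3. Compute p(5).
Computing step by step:
p(0) = 3
p(1) = 2 × 3 + 5 = 11
p(2) = 2 × 11 + 5 = 27
p(3) = 2 × 27 + 5 = 59
p(4) = 2 × 59 + 5 = 123
p(5) = 2 × 123 + 5 = 251

251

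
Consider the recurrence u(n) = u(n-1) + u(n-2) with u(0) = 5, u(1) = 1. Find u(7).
Computing the sequence terms:
5, 1, 6, 7, 13, 20, 33, 53

53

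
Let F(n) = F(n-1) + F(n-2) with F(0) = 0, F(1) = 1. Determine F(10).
Computing the sequence terms:
0, 1, 1, 2, 3, 5, 8, 13, 21, 34, 55

55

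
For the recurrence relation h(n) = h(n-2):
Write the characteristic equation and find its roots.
Substitute h(n) = rⁿ and divide through by rⁿ⁻²: r² - 1 = 0
Factor: (r - 1)(r + 1) = 0, so r = 1, -1.
General solution: h(n) = A·1ⁿ + B·(-1)ⁿ

Characteristic: r² - 1 = 0, Roots: r = 1, -1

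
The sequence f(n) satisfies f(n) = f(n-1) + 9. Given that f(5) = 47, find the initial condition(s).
f(5) = f(0) + 5·9, so f(0) = 47 - 45 = 2.

f(0) = 2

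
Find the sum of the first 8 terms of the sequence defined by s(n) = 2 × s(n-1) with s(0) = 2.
Computing the sequence terms: 2, 4, 8, 16, 32, 64, 128, 256
Adding these values together:

510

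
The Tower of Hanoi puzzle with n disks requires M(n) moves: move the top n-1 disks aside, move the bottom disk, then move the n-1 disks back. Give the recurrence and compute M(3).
Moving n disks = move the top n-1 disks aside (M(n-1) moves) + move the largest disk (1 move) + move the n-1 disks back on top (M(n-1) moves), so M(n) = 2M(n-1) + 1, with M(1) = 1 (a single disk takes one move).
First terms: 1, 3, 7, … — each is one less than a power of 2. Indeed M(n) + 1 = 2(M(n-1) + 1) with M(1) + 1 = 2, so M(n) + 1 = 2ⁿ and M(n) = 2ⁿ - 1.
Hence M(3) = 2^3 - 1 = 8 - 1 = 7.

M(n) = 2M(n-1) + 1, M(1) = 1; M(3) = 7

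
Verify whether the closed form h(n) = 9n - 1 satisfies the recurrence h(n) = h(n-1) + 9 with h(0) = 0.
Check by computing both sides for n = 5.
From the recurrence with h(0) = 0:
  h(0) = 0, h(1) = 9, h(2) = 18, h(3) = 27, h(4) = 36, h(5) = 45
  so the recurrence gives h(5) = 45.
From the proposed closed form h(n) = 9n - 1:
  h(5) = 44.
The recurrence gives 45 but the closed form gives 44, so the closed form does not satisfy the recurrence.

No, the closed form is incorrect.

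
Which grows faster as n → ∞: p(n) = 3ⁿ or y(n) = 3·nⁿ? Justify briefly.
Comparing growth rates:
Growth-rate hierarchy: log n ≺ any polynomial ≺ any exponential cⁿ (c>1) ≺ n! ≺ nⁿ.
super-exponential nⁿ dominates exponential base 3 asymptotically.

y(n) grows faster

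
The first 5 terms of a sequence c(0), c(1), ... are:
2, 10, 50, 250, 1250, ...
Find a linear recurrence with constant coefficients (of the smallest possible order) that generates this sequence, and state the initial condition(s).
Look for the lowest-order linear relation among consecutive terms.
Observation: each term is 5× the previous.
Check at n=2: 5·10 = 50. ✓

c(n) = 5 × c(n-1), c(0) = 2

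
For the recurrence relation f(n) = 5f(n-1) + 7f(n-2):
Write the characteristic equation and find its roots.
Substitute f(n) = rⁿ and divide through by rⁿ⁻²: r² - 5r - 7 = 0
Discriminant: 5² + 4·7 = 53, not a perfect square, so by the quadratic formula r = (5 ± √53)/2.
General solution: f(n) = A·r₁ⁿ + B·r₂ⁿ where r₁,r₂ = (5 ± √53)/2

Characteristic: r² - 5r - 7 = 0, Roots: r = (5 ± √53)/2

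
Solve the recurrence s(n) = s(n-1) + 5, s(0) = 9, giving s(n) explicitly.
Recurrence: s(n) = s(n-1) + 5, initial: s(0) = 9.
Each step adds 5, so s(n) = s(0) + 5n = 5n + 9.

s(n) = 5n + 9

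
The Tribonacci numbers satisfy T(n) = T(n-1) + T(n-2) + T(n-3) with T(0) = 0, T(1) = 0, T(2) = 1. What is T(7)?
Computing the sequence terms:
0, 0, 1, 1, 2, 4, 7, 13

13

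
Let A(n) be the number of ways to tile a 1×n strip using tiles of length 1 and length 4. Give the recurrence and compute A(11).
Condition on the last tile: it has length 1 (leaving a 1×(n-1) strip) or length 4 (leaving a 1×(n-4) strip), so A(n) = A(n-1) + A(n-4) (order-4 linear recurrence).
For 0 ≤ i < 4 only unit tiles fit, so A(i) = 1.
Iterating the recurrence: A(4) = 2, A(5) = 3, A(6) = 4, A(7) = 5, A(8) = 7, A(9) = 10, A(10) = 14, A(11) = 19.

A(n) = A(n-1) + A(n-4), with A(i) = 1 for 0 ≤ i < 4; A(11) = 19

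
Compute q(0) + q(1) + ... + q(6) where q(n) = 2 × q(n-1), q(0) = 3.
Computing the sequence terms: 3, 6, 12, 24, 48, 96, 192
Adding these values together:

381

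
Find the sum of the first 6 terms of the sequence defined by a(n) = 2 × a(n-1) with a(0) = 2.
Computing the sequence terms: 2, 4, 8, 16, 32, 64
Adding these values together:

126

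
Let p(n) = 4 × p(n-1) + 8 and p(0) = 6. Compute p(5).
Computing step by step:
p(0) = 6
p(1) = 4 × 6 + 8 = 32
p(2) = 4 × 32 + 8 = 136
p(3) = 4 × 136 + 8 = 552
p(4) = 4 × 552 + 8 = 2216
p(5) = 4 × 2216 + 8 = 8872

8872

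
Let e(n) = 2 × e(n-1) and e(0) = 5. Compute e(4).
Computing step by step:
e(0) = 5
e(1) = 2 × 5 = 10
e(2) = 2 × 10 = 20
e(3) = 2 × 20 = 40
e(4) = 2 × 40 = 80

80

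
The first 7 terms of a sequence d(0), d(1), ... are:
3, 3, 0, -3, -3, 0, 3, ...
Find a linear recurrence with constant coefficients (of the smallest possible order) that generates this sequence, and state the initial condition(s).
Look for the lowest-order linear relation among consecutive terms.
Observation: d(n) - 1·d(n-1) - (-1)·d(n-2) = 0 holds for the shown terms, and no order-1 relation d(n) = α·d(n-1) + β fits.
Check at n=3: 1·0 + (-1)·3 = -3. ✓

d(n) = d(n-1) - d(n-2), d(0) = 3, d(1) = 3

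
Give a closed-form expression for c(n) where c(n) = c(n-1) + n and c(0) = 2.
Recurrence: c(n) = c(n-1) + n, initial: c(0) = 2.
Telescoping: c(n) = c(0) + Σᵢ₌₁ⁿ i = 2 + n(n+1)/2.

c(n) = n(n+1)/2 + 2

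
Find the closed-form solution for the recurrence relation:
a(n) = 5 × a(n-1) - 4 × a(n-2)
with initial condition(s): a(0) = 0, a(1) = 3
Recurrence: a(n) = 5 × a(n-1) - 4 × a(n-2), initial: a(0) = 0, a(1) = 3.
Characteristic equation: r² - 5r + 4 = 0, which factors as (r - 4)(r - 1) = 0, so r = 4, 1. General solution a(n) = A·4ⁿ + B·1ⁿ. From a(0) = 0: A + B = 0. From a(1) = 3: 4A + 1B = 3. Solving gives A = 1, B = -1.

a(n) = 4ⁿ - 1ⁿ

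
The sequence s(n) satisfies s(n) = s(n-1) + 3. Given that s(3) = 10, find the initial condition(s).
s(3) = s(0) + 3·3, so s(0) = 10 - 9 = 1.

s(0) = 1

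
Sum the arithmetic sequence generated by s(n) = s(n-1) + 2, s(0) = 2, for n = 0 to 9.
Computing the sequence terms: 2, 4, 6, 8, 10, 12, 14, 16, 18, 20
Adding these values together:

110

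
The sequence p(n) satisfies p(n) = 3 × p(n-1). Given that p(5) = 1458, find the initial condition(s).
In general p(n) = 3ⁿ · p(0). At n = 5: p(0) = p(5) / 3^5 = 1458 / 243 = 6.

p(0) = 6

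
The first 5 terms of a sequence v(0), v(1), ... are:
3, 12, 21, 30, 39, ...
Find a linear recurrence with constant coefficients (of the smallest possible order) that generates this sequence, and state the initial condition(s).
Look for the lowest-order linear relation among consecutive terms.
Observation: consecutive differences are constant (= 9).
Check at n=2: 1·12 + 9 = 21. ✓

v(n) = v(n-1) + 9, v(0) = 3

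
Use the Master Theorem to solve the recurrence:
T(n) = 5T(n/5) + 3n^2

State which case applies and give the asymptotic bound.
Master Theorem template: T(n) = a·T(n/b) + f(n).
Here: a=5, b=5, f(n)=3n^2
Compute log_b(a) = log_5(5) = 1.
f(n) = 3n^2 = Ω(n^(1+ε)) with ε = 1, and the regularity condition holds (a·f(n/b) = (a/b^2)·f(n) with a/b^2 = 5^-1 < 1). Case 3: T(n) = Θ(f(n)) = Θ(n^2).

Case 3: T(n) = Θ(n^2)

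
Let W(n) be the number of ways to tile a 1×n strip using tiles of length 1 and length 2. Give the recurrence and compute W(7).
Condition on the last tile: it has length 1 (leaving a 1×(n-1) strip) or length 2 (leaving a 1×(n-2) strip), so W(n) = W(n-1) + W(n-2) (order-2 linear recurrence).
For 0 ≤ i < 2 only unit tiles fit, so W(i) = 1.
Iterating the recurrence: W(2) = 2, W(3) = 3, W(4) = 5, W(5) = 8, W(6) = 13, W(7) = 21.

W(n) = W(n-1) + W(n-2), with W(i) = 1 for 0 ≤ i < 2; W(7) = 21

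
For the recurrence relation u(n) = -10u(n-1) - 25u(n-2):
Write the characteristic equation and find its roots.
Substitute u(n) = rⁿ and divide through by rⁿ⁻²: r² + 10r + 25 = 0
Factor: (r + 5)² = 0, so r = -5 (double root).
General solution: u(n) = (A + Bn)·(-5)ⁿ

Characteristic: r² + 10r + 25 = 0, Roots: r = -5 (double root)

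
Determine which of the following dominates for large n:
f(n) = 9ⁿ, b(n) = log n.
Comparing growth rates:
Growth-rate hierarchy: log n ≺ any polynomial ≺ any exponential cⁿ (c>1) ≺ n! ≺ nⁿ.
exponential base 9 dominates logarithmic asymptotically.

f(n) grows faster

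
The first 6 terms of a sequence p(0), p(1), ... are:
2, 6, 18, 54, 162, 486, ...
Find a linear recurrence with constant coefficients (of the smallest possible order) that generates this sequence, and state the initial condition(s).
Look for the lowest-order linear relation among consecutive terms.
Observation: each term is 3× the previous.
Check at n=2: 3·6 = 18. ✓

p(n) = 3 × p(n-1), p(0) = 2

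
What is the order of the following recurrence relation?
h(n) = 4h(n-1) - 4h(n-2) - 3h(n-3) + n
The order is the largest lag k for which h(n-k) appears. Here the deepest term is h(n-3) (the n term is non-homogeneous and does not affect the order), so the order is 3.

Order 3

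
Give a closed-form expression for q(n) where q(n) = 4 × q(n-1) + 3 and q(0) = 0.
Recurrence: q(n) = 4 × q(n-1) + 3, initial: q(0) = 0.
Try q(n) = A·4ⁿ + C. Substituting: A·4ⁿ + C = 4(A·4ⁿ⁻¹ + C) + 3 = A·4ⁿ + 4C + 3, so C = 4C + 3, giving C = -1. Then q(0) = A - 1 = 0 gives A = 1.

q(n) = 4ⁿ - 1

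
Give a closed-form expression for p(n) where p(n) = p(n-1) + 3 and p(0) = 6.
Recurrence: p(n) = p(n-1) + 3, initial: p(0) = 6.
Each step adds 3, so p(n) = p(0) + 3n = 3n + 6.

p(n) = 3n + 6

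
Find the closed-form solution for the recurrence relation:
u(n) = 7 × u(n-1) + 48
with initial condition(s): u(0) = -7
Recurrence: u(n) = 7 × u(n-1) + 48, initial: u(0) = -7.
Try u(n) = A·7ⁿ + C. Substituting: A·7ⁿ + C = 7(A·7ⁿ⁻¹ + C) + 48 = A·7ⁿ + 7C + 48, so C = 7C + 48, giving C = -8. Then u(0) = A - 8 = -7 gives A = 1.

u(n) = 7ⁿ - 8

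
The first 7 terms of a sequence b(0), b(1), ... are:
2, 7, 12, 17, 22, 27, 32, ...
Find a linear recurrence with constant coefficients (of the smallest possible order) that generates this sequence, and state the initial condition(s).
Look for the lowest-order linear relation among consecutive terms.
Observation: consecutive differences are constant (= 5).
Check at n=2: 1·7 + 5 = 12. ✓

b(n) = b(n-1) + 5, b(0) = 2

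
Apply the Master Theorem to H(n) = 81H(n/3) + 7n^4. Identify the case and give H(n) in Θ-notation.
Master Theorem template: H(n) = a·H(n/b) + f(n).
Here: a=81, b=3, f(n)=7n^4
Compute log_b(a) = log_3(81) = 4.
f(n) = 7n^4 = Θ(n^4). Case 2: H(n) = Θ(n^4 log n).

Case 2: H(n) = Θ(n^4 log n)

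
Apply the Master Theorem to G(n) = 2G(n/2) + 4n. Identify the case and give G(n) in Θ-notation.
Master Theorem template: G(n) = a·G(n/b) + f(n).
Here: a=2, b=2, f(n)=4n
Compute log_b(a) = log_2(2) = 1.
f(n) = 4n = Θ(n). Case 2: G(n) = Θ(n log n).

Case 2: G(n) = Θ(n log n)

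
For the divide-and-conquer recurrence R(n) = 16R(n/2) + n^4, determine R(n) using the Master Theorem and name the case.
Master Theorem template: R(n) = a·R(n/b) + f(n).
Here: a=16, b=2, f(n)=n^4
Compute log_b(a) = log_2(16) = 4.
f(n) = n^4 = Θ(n^4). Case 2: R(n) = Θ(n^4 log n).

Case 2: R(n) = Θ(n^4 log n)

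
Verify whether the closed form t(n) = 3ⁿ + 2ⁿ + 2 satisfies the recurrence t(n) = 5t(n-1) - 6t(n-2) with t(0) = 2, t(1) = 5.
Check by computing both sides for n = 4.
From the recurrence with t(0) = 2, t(1) = 5:
  t(0) = 2, t(1) = 5, t(2) = 13, t(3) = 35, t(4) = 97
  so the recurrence gives t(4) = 97.
From the proposed closed form t(n) = 3ⁿ + 2ⁿ + 2:
  t(4) = 99.
The recurrence gives 97 but the closed form gives 99, so the closed form does not satisfy the recurrence.

No, the closed form is incorrect.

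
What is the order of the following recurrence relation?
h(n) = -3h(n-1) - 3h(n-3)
The order is the largest lag k for which h(n-k) appears. Here the deepest term is h(n-3), so the order is 3.

Order 3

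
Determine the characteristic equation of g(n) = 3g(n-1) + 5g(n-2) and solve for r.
Substitute g(n) = rⁿ and divide through by rⁿ⁻²: r² - 3r - 5 = 0
Discriminant: 3² + 4·5 = 29, not a perfect square, so by the quadratic formula r = (3 ± √29)/2.
General solution: g(n) = A·r₁ⁿ + B·r₂ⁿ where r₁,r₂ = (3 ± √29)/2

Characteristic: r² - 3r - 5 = 0, Roots: r = (3 ± √29)/2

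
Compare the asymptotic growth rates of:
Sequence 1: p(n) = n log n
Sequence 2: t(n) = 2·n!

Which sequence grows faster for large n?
Comparing growth rates:
Growth-rate hierarchy: log n ≺ any polynomial ≺ any exponential cⁿ (c>1) ≺ n! ≺ nⁿ.
factorial dominates polynomial degree 1 (with log factor) asymptotically.

t(n) grows faster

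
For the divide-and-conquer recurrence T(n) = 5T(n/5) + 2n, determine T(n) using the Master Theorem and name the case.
Master Theorem template: T(n) = a·T(n/b) + f(n).
Here: a=5, b=5, f(n)=2n
Compute log_b(a) = log_5(5) = 1.
f(n) = 2n = Θ(n). Case 2: T(n) = Θ(n log n).

Case 2: T(n) = Θ(n log n)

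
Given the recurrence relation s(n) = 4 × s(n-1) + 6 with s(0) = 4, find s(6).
Computing step by step:
s(0) = 4
s(1) = 4 × 4 + 6 = 22
s(2) = 4 × 22 + 6 = 94
s(3) = 4 × 94 + 6 = 382
s(4) = 4 × 382 + 6 = 1534
s(5) = 4 × 1534 + 6 = 6142
s(6) = 4 × 6142 + 6 = 24574

24574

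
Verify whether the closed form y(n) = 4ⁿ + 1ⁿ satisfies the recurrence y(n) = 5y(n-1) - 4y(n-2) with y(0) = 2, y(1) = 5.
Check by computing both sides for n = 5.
From the recurrence with y(0) = 2, y(1) = 5:
  y(0) = 2, y(1) = 5, y(2) = 17, y(3) = 65, y(4) = 257, y(5) = 1025
  so the recurrence gives y(5) = 1025.
From the proposed closed form y(n) = 4ⁿ + 1ⁿ:
  y(5) = 1025.
Both sides give 1025 at n = 5, and the initial condition(s) match, so the closed form is consistent.

Yes, the closed form is correct.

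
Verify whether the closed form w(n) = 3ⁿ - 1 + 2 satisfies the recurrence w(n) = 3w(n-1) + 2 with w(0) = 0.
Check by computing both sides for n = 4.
From the recurrence with w(0) = 0:
  w(0) = 0, w(1) = 2, w(2) = 8, w(3) = 26, w(4) = 80
  so the recurrence gives w(4) = 80.
From the proposed closed form w(n) = 3ⁿ - 1 + 2:
  w(4) = 82.
The recurrence gives 80 but the closed form gives 82, so the closed form does not satisfy the recurrence.

No, the closed form is incorrect.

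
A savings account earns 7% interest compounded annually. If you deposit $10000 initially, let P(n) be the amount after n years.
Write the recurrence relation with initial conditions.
Each year the balance grows by 7%, i.e. is multiplied by 1 + 7/100 = 1.07, so P(n) = 1.07 × P(n-1). The initial deposit gives P(0) = 10000.
Unrolling gives the closed form P(n) = 10000 × (1.07)ⁿ.

P(n) = 1.07 × P(n-1), P(0) = 10000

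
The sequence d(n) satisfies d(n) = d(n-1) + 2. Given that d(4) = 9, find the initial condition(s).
d(4) = d(0) + 4·2, so d(0) = 9 - 8 = 1.

d(0) = 1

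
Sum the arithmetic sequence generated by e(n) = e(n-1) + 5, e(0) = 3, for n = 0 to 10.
Computing the sequence terms: 3, 8, 13, 18, 23, 28, 33, 38, 43, 48, 53
Adding these values together:

308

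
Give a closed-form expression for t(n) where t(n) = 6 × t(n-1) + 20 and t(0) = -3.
Recurrence: t(n) = 6 × t(n-1) + 20, initial: t(0) = -3.
Try t(n) = A·6ⁿ + C. Substituting: A·6ⁿ + C = 6(A·6ⁿ⁻¹ + C) + 20 = A·6ⁿ + 6C + 20, so C = 6C + 20, giving C = -4. Then t(0) = A - 4 = -3 gives A = 1.

t(n) = 6ⁿ - 4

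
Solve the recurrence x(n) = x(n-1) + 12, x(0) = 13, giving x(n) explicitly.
Recurrence: x(n) = x(n-1) + 12, initial: x(0) = 13.
Each step adds 12, so x(n) = x(0) + 12n = 12n + 13.

x(n) = 12n + 13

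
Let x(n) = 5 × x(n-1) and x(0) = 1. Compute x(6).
Computing step by step:
x(0) = 1
x(1) = 5 × 1 = 5
x(2) = 5 × 5 = 25
x(3) = 5 × 25 = 125
x(4) = 5 × 125 = 625
x(5) = 5 × 625 = 3125
x(6) = 5 × 3125 = 15625

15625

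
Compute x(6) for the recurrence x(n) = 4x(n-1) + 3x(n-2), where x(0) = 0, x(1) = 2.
Computing the sequence terms:
0, 2, 8, 38, 176, 818, 3800

3800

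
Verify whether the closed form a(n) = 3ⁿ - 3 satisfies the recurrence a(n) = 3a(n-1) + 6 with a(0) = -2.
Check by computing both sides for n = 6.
From the recurrence with a(0) = -2:
  a(0) = -2, a(1) = 0, a(2) = 6, a(3) = 24, a(4) = 78, a(5) = 240, a(6) = 726
  so the recurrence gives a(6) = 726.
From the proposed closed form a(n) = 3ⁿ - 3:
  a(6) = 726.
Both sides give 726 at n = 6, and the initial condition(s) match, so the closed form is consistent.

Yes, the closed form is correct.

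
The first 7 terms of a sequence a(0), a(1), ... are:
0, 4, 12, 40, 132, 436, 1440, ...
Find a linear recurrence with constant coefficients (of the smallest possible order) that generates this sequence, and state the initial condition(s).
Look for the lowest-order linear relation among consecutive terms.
Observation: a(n) - 3·a(n-1) - (1)·a(n-2) = 0 holds for the shown terms, and no order-1 relation a(n) = α·a(n-1) + β fits.
Check at n=3: 3·12 + (1)·4 = 40. ✓

a(n) = 3a(n-1) + a(n-2), a(0) = 0, a(1) = 4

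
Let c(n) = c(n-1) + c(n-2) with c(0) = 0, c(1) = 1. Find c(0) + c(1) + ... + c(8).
Computing the sequence terms: 0, 1, 1, 2, 3, 5, 8, 13, 21
Adding these values together:

54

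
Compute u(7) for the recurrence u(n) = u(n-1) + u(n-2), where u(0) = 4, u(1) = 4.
Computing the sequence terms:
4, 4, 8, 12, 20, 32, 52, 84

84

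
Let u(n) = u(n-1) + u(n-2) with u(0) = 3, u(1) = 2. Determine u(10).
Computing the sequence terms:
3, 2, 5, 7, 12, 19, 31, 50, 81, 131, 212

212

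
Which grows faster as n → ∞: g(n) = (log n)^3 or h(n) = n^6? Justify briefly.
Comparing growth rates:
Growth-rate hierarchy: log n ≺ any polynomial ≺ any exponential cⁿ (c>1) ≺ n! ≺ nⁿ.
polynomial degree 6 dominates polylogarithmic (log n)^3 asymptotically.

h(n) grows faster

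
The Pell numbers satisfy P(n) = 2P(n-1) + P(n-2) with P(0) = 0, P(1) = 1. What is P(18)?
Computing the sequence terms:
0, 1, 2, 5, 12, 29, 70, 169, 408, 985, 2378, 5741, 13860, 33461, 80782, 195025, 470832, 1136689, 2744210

2744210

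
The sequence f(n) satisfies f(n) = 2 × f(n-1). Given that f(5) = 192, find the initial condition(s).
In general f(n) = 2ⁿ · f(0). At n = 5: f(0) = f(5) / 2^5 = 192 / 32 = 6.

f(0) = 6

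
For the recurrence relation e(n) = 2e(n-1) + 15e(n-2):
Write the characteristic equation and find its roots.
Substitute e(n) = rⁿ and divide through by rⁿ⁻²: r² - 2r - 15 = 0
Factor: (r - 5)(r + 3) = 0, so r = 5, -3.
General solution: e(n) = A·5ⁿ + B·(-3)ⁿ

Characteristic: r² - 2r - 15 = 0, Roots: r = 5, -3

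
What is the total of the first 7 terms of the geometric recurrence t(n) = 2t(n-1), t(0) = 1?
Computing the sequence terms: 1, 2, 4, 8, 16, 32, 64
Adding these values together:

127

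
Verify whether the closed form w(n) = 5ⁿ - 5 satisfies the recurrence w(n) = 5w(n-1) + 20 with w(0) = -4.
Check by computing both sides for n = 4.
From the recurrence with w(0) = -4:
  w(0) = -4, w(1) = 0, w(2) = 20, w(3) = 120, w(4) = 620
  so the recurrence gives w(4) = 620.
From the proposed closed form w(n) = 5ⁿ - 5:
  w(4) = 620.
Both sides give 620 at n = 4, and the initial condition(s) match, so the closed form is consistent.

Yes, the closed form is correct.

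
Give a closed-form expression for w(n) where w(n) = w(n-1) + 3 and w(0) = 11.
Recurrence: w(n) = w(n-1) + 3, initial: w(0) = 11.
Each step adds 3, so w(n) = w(0) + 3n = 3n + 11.

w(n) = 3n + 11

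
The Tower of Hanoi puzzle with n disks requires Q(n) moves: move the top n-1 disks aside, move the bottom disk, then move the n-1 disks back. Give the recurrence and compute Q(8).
Moving n disks = move the top n-1 disks aside (Q(n-1) moves) + move the largest disk (1 move) + move the n-1 disks back on top (Q(n-1) moves), so Q(n) = 2Q(n-1) + 1, with Q(1) = 1 (a single disk takes one move).
First terms: 1, 3, 7, 15, 31, 63, … — each is one less than a power of 2. Indeed Q(n) + 1 = 2(Q(n-1) + 1) with Q(1) + 1 = 2, so Q(n) + 1 = 2ⁿ and Q(n) = 2ⁿ - 1.
Hence Q(8) = 2^8 - 1 = 256 - 1 = 255.

Q(n) = 2Q(n-1) + 1, Q(1) = 1; Q(8) = 255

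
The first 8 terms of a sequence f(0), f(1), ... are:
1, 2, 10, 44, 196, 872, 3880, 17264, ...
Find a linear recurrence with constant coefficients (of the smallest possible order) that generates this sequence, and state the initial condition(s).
Look for the lowest-order linear relation among consecutive terms.
Observation: f(n) - 4·f(n-1) - (2)·f(n-2) = 0 holds for the shown terms, and no order-1 relation f(n) = α·f(n-1) + β fits.
Check at n=3: 4·10 + (2)·2 = 44. ✓

f(n) = 4f(n-1) + 2f(n-2), f(0) = 1, f(1) = 2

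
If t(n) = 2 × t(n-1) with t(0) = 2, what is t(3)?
Computing step by step:
t(0) = 2
t(1) = 2 × 2 = 4
t(2) = 2 × 4 = 8
t(3) = 2 × 8 = 16

16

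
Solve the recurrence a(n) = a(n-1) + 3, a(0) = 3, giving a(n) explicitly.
Recurrence: a(n) = a(n-1) + 3, initial: a(0) = 3.
Each step adds 3, so a(n) = a(0) + 3n = 3n + 3.

a(n) = 3n + 3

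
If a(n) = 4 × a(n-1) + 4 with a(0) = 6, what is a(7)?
Computing step by step:
a(0) = 6
a(1) = 4 × 6 + 4 = 28
a(2) = 4 × 28 + 4 = 116
a(3) = 4 × 116 + 4 = 468
a(4) = 4 × 468 + 4 = 1876
a(5) = 4 × 1876 + 4 = 7508
a(6) = 4 × 7508 + 4 = 30036
a(7) = 4 × 30036 + 4 = 120148

120148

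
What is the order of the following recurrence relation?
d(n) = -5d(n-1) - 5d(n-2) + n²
The order is the largest lag k for which d(n-k) appears. Here the deepest term is d(n-2) (the n² term is non-homogeneous and does not affect the order), so the order is 2.

Order 2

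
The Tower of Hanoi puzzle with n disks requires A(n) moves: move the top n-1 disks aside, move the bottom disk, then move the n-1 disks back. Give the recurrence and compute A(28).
Moving n disks = move the top n-1 disks aside (A(n-1) moves) + move the largest disk (1 move) + move the n-1 disks back on top (A(n-1) moves), so A(n) = 2A(n-1) + 1, with A(1) = 1 (a single disk takes one move).
First terms: 1, 3, 7, 15, 31, 63, … — each is one less than a power of 2. Indeed A(n) + 1 = 2(A(n-1) + 1) with A(1) + 1 = 2, so A(n) + 1 = 2ⁿ and A(n) = 2ⁿ - 1.
Hence A(28) = 2^28 - 1 = 268435456 - 1 = 268435455.

A(n) = 2A(n-1) + 1, A(1) = 1; A(28) = 268435455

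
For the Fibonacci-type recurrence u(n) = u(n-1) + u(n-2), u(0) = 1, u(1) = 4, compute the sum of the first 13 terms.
Computing the sequence terms: 1, 4, 5, 9, 14, 23, 37, 60, 97, 157, 254, 411, 665
Adding these values together:

1737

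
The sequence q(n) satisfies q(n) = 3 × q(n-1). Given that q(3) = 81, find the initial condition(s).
In general q(n) = 3ⁿ · q(0). At n = 3: q(0) = q(3) / 3^3 = 81 / 27 = 3.

q(0) = 3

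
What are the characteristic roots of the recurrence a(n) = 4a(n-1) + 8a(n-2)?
Substitute a(n) = rⁿ and divide through by rⁿ⁻²: r² - 4r - 8 = 0
Discriminant: 4² + 4·8 = 48, not a perfect square, so by the quadratic formula r = (4 ± √48)/2.
General solution: a(n) = A·r₁ⁿ + B·r₂ⁿ where r₁,r₂ = (4 ± √48)/2

Characteristic: r² - 4r - 8 = 0, Roots: r = (4 ± √48)/2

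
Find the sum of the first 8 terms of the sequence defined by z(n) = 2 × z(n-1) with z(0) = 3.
Computing the sequence terms: 3, 6, 12, 24, 48, 96, 192, 384
Adding these values together:

765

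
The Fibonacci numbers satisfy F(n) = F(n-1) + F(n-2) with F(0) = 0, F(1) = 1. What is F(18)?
Computing the sequence terms:
0, 1, 1, 2, 3, 5, 8, 13, 21, 34, 55, 89, 144, 233, 377, 610, 987, 1597, 2584

2584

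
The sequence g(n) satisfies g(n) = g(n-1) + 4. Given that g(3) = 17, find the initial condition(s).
g(3) = g(0) + 3·4, so g(0) = 17 - 12 = 5.

g(0) = 5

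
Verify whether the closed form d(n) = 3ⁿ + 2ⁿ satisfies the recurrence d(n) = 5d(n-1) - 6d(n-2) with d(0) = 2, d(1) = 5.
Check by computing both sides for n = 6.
From the recurrence with d(0) = 2, d(1) = 5:
  d(0) = 2, d(1) = 5, d(2) = 13, d(3) = 35, d(4) = 97, d(5) = 275, d(6) = 793
  so the recurrence gives d(6) = 793.
From the proposed closed form d(n) = 3ⁿ + 2ⁿ:
  d(6) = 793.
Both sides give 793 at n = 6, and the initial condition(s) match, so the closed form is consistent.

Yes, the closed form is correct.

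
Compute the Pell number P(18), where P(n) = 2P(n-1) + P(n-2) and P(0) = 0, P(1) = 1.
Computing the sequence terms:
0, 1, 2, 5, 12, 29, 70, 169, 408, 985, 2378, 5741, 13860, 33461, 80782, 195025, 470832, 1136689, 2744210

2744210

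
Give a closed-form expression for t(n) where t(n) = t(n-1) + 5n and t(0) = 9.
Recurrence: t(n) = t(n-1) + 5n, initial: t(0) = 9.
Telescoping: t(n) = t(0) + 5·Σᵢ₌₁ⁿ i = 9 + 5·n(n+1)/2.

t(n) = 5·n(n+1)/2 + 9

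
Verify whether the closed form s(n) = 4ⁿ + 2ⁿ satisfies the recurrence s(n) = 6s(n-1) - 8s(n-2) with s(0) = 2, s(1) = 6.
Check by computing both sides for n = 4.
From the recurrence with s(0) = 2, s(1) = 6:
  s(0) = 2, s(1) = 6, s(2) = 20, s(3) = 72, s(4) = 272
  so the recurrence gives s(4) = 272.
From the proposed closed form s(n) = 4ⁿ + 2ⁿ:
  s(4) = 272.
Both sides give 272 at n = 4, and the initial condition(s) match, so the closed form is consistent.

Yes, the closed form is correct.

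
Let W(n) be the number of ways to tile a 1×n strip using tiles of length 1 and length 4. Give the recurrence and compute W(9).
Condition on the last tile: it has length 1 (leaving a 1×(n-1) strip) or length 4 (leaving a 1×(n-4) strip), so W(n) = W(n-1) + W(n-4) (order-4 linear recurrence).
For 0 ≤ i < 4 only unit tiles fit, so W(i) = 1.
Iterating the recurrence: W(4) = 2, W(5) = 3, W(6) = 4, W(7) = 5, W(8) = 7, W(9) = 10.

W(n) = W(n-1) + W(n-4), with W(i) = 1 for 0 ≤ i < 4; W(9) = 10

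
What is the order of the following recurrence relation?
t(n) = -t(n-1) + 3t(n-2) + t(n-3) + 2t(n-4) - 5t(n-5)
The order is the largest lag k for which t(n-k) appears. Here the deepest term is t(n-5), so the order is 5.

Order 5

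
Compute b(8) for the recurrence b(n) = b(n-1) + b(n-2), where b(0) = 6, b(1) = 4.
Computing the sequence terms:
6, 4, 10, 14, 24, 38, 62, 100, 162

162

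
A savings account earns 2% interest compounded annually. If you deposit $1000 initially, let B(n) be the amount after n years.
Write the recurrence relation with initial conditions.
Each year the balance grows by 2%, i.e. is multiplied by 1 + 2/100 = 1.02, so B(n) = 1.02 × B(n-1). The initial deposit gives B(0) = 1000.
Unrolling gives the closed form B(n) = 1000 × (1.02)ⁿ.

B(n) = 1.02 × B(n-1), B(0) = 1000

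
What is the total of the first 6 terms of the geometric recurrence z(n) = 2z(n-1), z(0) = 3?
Computing the sequence terms: 3, 6, 12, 24, 48, 96
Adding these values together:

189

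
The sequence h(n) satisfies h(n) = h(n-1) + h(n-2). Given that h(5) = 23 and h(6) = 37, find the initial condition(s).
Work backwards using h(k) = h(k+2) - h(k+1):
h(4) = h(6) - h(5) = 37 - 23 = 14
h(3) = h(5) - h(4) = 23 - 14 = 9
h(2) = h(4) - h(3) = 14 - 9 = 5
h(1) = h(3) - h(2) = 9 - 5 = 4
h(0) = h(2) - h(1) = 5 - 4 = 1

h(0) = 1, h(1) = 4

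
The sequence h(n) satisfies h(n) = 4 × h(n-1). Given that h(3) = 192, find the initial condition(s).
In general h(n) = 4ⁿ · h(0). At n = 3: h(0) = h(3) / 4^3 = 192 / 64 = 3.

h(0) = 3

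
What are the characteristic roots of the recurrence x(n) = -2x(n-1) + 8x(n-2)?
Substitute x(n) = rⁿ and divide through by rⁿ⁻²: r² + 2r - 8 = 0
Factor: (r - 2)(r + 4) = 0, so r = 2, -4.
General solution: x(n) = A·2ⁿ + B·(-4)ⁿ

Characteristic: r² + 2r - 8 = 0, Roots: r = 2, -4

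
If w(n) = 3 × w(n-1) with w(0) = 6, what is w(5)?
Computing step by step:
w(0) = 6
w(1) = 3 × 6 = 18
w(2) = 3 × 18 = 54
w(3) = 3 × 54 = 162
w(4) = 3 × 162 = 486
w(5) = 3 × 486 = 1458

1458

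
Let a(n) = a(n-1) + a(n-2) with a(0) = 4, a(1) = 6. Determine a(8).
Computing the sequence terms:
4, 6, 10, 16, 26, 42, 68, 110, 178

178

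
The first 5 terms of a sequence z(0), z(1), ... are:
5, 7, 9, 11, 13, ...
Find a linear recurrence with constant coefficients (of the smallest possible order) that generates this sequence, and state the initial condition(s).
Look for the lowest-order linear relation among consecutive terms.
Observation: consecutive differences are constant (= 2).
Check at n=2: 1·7 + 2 = 9. ✓

z(n) = z(n-1) + 2, z(0) = 5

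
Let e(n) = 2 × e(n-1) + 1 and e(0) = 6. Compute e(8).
Computing step by step:
e(0) = 6
e(1) = 2 × 6 + 1 = 13
e(2) = 2 × 13 + 1 = 27
e(3) = 2 × 27 + 1 = 55
e(4) = 2 × 55 + 1 = 111
e(5) = 2 × 111 + 1 = 223
e(6) = 2 × 223 + 1 = 447
e(7) = 2 × 447 + 1 = 895
e(8) = 2 × 895 + 1 = 1791

1791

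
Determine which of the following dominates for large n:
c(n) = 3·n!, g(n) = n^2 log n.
Comparing growth rates:
Growth-rate hierarchy: log n ≺ any polynomial ≺ any exponential cⁿ (c>1) ≺ n! ≺ nⁿ.
factorial dominates polynomial degree 2 (with log factor) asymptotically.

c(n) grows faster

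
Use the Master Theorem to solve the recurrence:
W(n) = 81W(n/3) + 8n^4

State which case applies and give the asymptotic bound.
Master Theorem template: W(n) = a·W(n/b) + f(n).
Here: a=81, b=3, f(n)=8n^4
Compute log_b(a) = log_3(81) = 4.
f(n) = 8n^4 = Θ(n^4). Case 2: W(n) = Θ(n^4 log n).

Case 2: W(n) = Θ(n^4 log n)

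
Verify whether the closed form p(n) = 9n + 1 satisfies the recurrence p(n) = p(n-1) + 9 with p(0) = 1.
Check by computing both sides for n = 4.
From the recurrence with p(0) = 1:
  p(0) = 1, p(1) = 10, p(2) = 19, p(3) = 28, p(4) = 37
  so the recurrence gives p(4) = 37.
From the proposed closed form p(n) = 9n + 1:
  p(4) = 37.
Both sides give 37 at n = 4, and the initial condition(s) match, so the closed form is consistent.

Yes, the closed form is correct.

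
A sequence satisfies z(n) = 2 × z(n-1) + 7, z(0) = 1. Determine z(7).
Computing step by step:
z(0) = 1
z(1) = 2 × 1 + 7 = 9
z(2) = 2 × 9 + 7 = 25
z(3) = 2 × 25 + 7 = 57
z(4) = 2 × 57 + 7 = 121
z(5) = 2 × 121 + 7 = 249
z(6) = 2 × 249 + 7 = 505
z(7) = 2 × 505 + 7 = 1017

1017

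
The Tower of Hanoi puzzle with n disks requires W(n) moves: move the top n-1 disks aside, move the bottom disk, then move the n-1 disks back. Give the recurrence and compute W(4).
Moving n disks = move the top n-1 disks aside (W(n-1) moves) + move the largest disk (1 move) + move the n-1 disks back on top (W(n-1) moves), so W(n) = 2W(n-1) + 1, with W(1) = 1 (a single disk takes one move).
First terms: 1, 3, 7, 15, … — each is one less than a power of 2. Indeed W(n) + 1 = 2(W(n-1) + 1) with W(1) + 1 = 2, so W(n) + 1 = 2ⁿ and W(n) = 2ⁿ - 1.
Hence W(4) = 2^4 - 1 = 16 - 1 = 15.

W(n) = 2W(n-1) + 1, W(1) = 1; W(4) = 15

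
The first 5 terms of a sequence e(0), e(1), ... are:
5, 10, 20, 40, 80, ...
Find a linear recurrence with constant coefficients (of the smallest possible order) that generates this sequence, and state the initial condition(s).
Look for the lowest-order linear relation among consecutive terms.
Observation: each term is 2× the previous.
Check at n=2: 2·10 = 20. ✓

e(n) = 2 × e(n-1), e(0) = 5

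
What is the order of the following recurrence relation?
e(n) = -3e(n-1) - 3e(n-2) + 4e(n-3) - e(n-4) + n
The order is the largest lag k for which e(n-k) appears. Here the deepest term is e(n-4) (the n term is non-homogeneous and does not affect the order), so the order is 4.

Order 4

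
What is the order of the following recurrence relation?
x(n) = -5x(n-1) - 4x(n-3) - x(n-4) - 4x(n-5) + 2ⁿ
The order is the largest lag k for which x(n-k) appears. Here the deepest term is x(n-5) (the 2ⁿ term is non-homogeneous and does not affect the order), so the order is 5.

Order 5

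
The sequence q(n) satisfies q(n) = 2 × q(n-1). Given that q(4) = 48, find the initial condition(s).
In general q(n) = 2ⁿ · q(0). At n = 4: q(0) = q(4) / 2^4 = 48 / 16 = 3.

q(0) = 3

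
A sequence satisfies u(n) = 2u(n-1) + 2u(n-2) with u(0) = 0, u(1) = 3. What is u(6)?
Computing the sequence terms:
0, 3, 6, 18, 48, 132, 360

360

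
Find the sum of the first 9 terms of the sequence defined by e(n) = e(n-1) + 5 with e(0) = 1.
Computing the sequence terms: 1, 6, 11, 16, 21, 26, 31, 36, 41
Adding these values together:

189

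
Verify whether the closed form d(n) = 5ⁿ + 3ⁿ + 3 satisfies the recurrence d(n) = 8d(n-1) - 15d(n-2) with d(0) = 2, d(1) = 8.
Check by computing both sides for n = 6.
From the recurrence with d(0) = 2, d(1) = 8:
  d(0) = 2, d(1) = 8, d(2) = 34, d(3) = 152, d(4) = 706, d(5) = 3368, d(6) = 16354
  so the recurrence gives d(6) = 16354.
From the proposed closed form d(n) = 5ⁿ + 3ⁿ + 3:
  d(6) = 16357.
The recurrence gives 16354 but the closed form gives 16357, so the closed form does not satisfy the recurrence.

No, the closed form is incorrect.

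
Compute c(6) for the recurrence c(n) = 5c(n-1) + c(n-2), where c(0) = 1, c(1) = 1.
Computing the sequence terms:
1, 1, 6, 31, 161, 836, 4341

4341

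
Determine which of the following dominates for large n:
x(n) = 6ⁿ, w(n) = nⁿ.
Comparing growth rates:
Growth-rate hierarchy: log n ≺ any polynomial ≺ any exponential cⁿ (c>1) ≺ n! ≺ nⁿ.
super-exponential nⁿ dominates exponential base 6 asymptotically.

w(n) grows faster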